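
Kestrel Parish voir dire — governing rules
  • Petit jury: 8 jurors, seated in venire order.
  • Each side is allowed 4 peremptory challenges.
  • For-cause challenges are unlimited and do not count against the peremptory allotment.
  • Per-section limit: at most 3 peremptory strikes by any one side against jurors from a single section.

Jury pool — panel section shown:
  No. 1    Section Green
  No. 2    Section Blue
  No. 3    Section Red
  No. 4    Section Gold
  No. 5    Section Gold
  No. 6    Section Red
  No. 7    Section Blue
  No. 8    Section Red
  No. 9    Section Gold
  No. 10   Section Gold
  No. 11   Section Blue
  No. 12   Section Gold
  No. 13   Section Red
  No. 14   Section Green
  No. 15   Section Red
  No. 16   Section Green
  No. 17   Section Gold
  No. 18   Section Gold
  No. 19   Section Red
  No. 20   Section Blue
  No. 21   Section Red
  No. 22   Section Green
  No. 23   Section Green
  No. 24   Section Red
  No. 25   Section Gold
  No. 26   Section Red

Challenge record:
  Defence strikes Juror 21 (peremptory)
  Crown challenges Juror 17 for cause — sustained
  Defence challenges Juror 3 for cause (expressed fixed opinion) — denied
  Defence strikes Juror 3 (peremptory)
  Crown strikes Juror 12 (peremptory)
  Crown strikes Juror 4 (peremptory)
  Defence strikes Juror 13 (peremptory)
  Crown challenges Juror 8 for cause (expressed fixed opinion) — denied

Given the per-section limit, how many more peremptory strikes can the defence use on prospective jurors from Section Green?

Defence peremptories so far: #21, #3, #13 — 3 of 4 used, 1 left overall.
Against Section Green: none yet — per-section cap 3 leaves 3.
Binding limit: min(1, 3) = 1.

1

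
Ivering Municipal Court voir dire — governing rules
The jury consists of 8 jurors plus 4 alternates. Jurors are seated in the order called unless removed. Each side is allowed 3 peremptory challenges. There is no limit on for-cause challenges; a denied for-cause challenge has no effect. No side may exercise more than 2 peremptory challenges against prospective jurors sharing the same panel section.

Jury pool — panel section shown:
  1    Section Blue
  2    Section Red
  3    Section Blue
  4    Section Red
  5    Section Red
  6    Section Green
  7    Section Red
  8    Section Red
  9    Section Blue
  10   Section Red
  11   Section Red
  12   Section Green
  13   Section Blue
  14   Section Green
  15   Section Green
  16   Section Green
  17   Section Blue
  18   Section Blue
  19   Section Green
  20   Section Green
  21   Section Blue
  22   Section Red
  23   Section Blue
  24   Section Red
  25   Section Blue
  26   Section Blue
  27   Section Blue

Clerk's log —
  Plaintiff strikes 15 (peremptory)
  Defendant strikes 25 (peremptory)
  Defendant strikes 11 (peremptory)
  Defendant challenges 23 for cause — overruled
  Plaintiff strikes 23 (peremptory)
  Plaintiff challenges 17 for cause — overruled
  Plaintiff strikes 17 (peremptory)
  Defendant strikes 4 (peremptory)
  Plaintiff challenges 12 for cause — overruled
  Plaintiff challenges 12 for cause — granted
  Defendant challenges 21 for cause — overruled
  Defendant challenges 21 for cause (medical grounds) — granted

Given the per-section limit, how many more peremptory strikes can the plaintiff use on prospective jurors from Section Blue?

0

Plaintiff peremptories so far: #15, #23, #17 — 3 of 3 used, 0 left overall.
Against Section Blue: #23, #17 — 2 used; per-section cap 2 leaves 0.
Binding limit: min(0, 0) = 0.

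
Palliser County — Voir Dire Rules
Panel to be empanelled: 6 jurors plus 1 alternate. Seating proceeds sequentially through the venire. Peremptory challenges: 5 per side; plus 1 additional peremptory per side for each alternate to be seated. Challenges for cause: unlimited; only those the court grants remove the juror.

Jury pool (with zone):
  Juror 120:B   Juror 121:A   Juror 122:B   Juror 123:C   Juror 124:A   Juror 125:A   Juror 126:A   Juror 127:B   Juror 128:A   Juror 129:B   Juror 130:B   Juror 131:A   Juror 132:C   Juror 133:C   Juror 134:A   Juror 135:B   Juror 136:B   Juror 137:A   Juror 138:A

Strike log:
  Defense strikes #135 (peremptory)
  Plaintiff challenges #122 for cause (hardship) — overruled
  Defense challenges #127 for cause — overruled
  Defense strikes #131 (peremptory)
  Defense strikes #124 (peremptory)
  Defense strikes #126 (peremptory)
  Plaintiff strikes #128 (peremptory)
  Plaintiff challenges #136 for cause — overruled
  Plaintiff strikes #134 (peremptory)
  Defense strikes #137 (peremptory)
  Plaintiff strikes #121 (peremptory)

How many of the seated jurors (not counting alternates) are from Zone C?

Removed: #121, #124, #126, #128, #131, #134, #135, #137.
Seated jurors 1–6: #120, #122, #123, #125, #127, #129 (alternates #130 not counted).
Of those, in Zone C: #123 → 1.

1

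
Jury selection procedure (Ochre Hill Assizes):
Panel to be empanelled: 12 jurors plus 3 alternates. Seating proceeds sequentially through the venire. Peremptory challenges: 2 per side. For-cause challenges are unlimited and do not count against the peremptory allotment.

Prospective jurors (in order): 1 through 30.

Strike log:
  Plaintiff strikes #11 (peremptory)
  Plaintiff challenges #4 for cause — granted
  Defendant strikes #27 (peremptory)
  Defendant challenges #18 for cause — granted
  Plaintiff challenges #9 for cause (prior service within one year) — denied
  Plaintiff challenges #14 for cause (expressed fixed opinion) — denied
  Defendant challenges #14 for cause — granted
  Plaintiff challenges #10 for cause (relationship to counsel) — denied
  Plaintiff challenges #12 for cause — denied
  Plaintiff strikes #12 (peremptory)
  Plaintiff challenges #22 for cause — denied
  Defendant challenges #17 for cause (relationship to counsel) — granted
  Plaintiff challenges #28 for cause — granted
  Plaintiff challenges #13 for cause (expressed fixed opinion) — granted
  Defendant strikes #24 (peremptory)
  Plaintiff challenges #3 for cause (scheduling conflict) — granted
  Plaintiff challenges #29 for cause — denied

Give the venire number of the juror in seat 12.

Removed: #3, #4, #11, #12, #13, #14, #17, #18, #24, #27, #28. (#9, #10, #22, #29 stay — for-cause denied.)
Seating in order: seats 1–12 → #1, #2, #5, #6, #7, #8, #9, #10, #15, #16, #19, #20; alternates → #21, #22, #23.
So seat 12 is #20.

20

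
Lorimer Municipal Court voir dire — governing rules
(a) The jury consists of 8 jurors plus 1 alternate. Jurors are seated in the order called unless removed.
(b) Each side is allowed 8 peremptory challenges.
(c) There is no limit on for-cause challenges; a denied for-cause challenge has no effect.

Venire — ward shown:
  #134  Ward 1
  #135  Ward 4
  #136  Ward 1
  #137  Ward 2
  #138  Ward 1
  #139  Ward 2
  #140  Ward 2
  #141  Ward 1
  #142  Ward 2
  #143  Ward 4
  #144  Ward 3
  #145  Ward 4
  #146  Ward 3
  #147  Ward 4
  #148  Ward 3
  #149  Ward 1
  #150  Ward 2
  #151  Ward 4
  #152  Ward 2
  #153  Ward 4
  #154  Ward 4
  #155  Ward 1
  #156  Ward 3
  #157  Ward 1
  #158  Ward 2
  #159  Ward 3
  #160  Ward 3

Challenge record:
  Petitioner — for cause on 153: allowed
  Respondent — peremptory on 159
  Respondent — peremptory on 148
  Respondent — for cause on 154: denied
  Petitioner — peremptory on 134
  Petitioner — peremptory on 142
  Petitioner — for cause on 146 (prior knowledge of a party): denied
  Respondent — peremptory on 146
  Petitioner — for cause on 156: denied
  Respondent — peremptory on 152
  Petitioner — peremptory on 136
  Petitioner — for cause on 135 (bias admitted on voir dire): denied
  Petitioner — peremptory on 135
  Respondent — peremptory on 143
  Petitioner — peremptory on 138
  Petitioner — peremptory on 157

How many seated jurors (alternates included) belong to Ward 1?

2

Removed: #134, #135, #136, #138, #142, #143, #146, #148, #152, #153, #157, #159.
Seated (9 incl. alternates): #137, #139, #140, #141, #144, #145, #147, #149, #150.
Of those, in Ward 1: #141, #149 → 2.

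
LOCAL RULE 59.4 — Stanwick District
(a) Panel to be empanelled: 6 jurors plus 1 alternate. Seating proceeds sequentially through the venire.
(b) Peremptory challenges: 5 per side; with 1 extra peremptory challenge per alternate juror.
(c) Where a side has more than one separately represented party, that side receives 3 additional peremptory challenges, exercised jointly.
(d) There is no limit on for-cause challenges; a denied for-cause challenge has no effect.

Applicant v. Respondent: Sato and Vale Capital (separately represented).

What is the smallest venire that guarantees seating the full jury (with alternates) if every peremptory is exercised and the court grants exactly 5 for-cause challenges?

27

Seats to fill: 6 + 1 alternates = 7.
Peremptories — Applicant: 5 + 1×1 = 6; Respondent: 5 + 1×1 + 3 = 9; total 15.
For-cause removals: 5.
Minimum venire: 7 + 15 + 5 = 27.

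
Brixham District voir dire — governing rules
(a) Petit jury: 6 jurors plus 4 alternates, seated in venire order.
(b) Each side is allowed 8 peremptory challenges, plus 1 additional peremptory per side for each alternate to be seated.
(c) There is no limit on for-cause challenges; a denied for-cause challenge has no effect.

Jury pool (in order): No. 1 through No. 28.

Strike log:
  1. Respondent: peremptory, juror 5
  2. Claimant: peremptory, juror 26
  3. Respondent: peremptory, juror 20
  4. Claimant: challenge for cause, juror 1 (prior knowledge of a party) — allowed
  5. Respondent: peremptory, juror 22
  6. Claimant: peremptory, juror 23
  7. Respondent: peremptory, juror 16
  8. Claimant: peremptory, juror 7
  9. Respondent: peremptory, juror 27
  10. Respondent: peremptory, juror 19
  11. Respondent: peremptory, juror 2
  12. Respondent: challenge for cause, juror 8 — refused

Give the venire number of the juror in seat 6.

Removed: #1, #2, #5, #7, #16, #19, #20, #22, #23, #26, #27. (#8 stays — for-cause denied.)
Seating in order: seats 1–6 → #3, #4, #6, #8, #9, #10; alternates → #11, #12, #13, #14.
So seat 6 is #10.

10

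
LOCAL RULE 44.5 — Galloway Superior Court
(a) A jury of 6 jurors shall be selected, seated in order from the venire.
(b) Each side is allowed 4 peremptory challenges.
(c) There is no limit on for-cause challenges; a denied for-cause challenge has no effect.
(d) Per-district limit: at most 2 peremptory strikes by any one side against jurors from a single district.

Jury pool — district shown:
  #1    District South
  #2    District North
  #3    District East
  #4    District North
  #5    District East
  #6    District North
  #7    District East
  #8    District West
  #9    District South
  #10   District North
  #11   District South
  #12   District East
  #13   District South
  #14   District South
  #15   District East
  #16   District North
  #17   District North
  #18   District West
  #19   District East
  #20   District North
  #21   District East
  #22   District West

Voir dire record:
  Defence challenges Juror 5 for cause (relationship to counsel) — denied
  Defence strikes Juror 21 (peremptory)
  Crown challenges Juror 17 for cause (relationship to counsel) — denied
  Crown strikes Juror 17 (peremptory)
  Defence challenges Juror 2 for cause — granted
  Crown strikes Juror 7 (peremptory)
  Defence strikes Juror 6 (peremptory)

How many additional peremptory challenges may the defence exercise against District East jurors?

Defence peremptories so far: #21, #6 — 2 of 4 used, 2 left overall.
Against District East: #21 — 1 used; per-district cap 2 leaves 1.
Binding limit: min(2, 1) = 1.

1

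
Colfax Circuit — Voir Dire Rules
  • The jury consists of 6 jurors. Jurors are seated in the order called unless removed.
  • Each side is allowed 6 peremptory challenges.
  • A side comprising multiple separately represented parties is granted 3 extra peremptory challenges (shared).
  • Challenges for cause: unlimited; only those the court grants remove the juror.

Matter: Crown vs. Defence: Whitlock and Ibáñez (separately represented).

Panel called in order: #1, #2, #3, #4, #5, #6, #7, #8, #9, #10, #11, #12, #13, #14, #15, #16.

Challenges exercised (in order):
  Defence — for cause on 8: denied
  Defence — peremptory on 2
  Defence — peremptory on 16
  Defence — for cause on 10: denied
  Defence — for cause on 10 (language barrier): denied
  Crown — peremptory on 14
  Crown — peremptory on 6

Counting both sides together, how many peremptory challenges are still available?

11

Crown allotment: 6. Defence allotment: 6 base + 3 multi-party = 9.
Crown peremptories used: #14, #6 — 2.
Defence peremptories used: #2, #16 — 2 (for-cause on #8, #10, #10 don't count).
Remaining: (6 − 2) + (9 − 2) = 11.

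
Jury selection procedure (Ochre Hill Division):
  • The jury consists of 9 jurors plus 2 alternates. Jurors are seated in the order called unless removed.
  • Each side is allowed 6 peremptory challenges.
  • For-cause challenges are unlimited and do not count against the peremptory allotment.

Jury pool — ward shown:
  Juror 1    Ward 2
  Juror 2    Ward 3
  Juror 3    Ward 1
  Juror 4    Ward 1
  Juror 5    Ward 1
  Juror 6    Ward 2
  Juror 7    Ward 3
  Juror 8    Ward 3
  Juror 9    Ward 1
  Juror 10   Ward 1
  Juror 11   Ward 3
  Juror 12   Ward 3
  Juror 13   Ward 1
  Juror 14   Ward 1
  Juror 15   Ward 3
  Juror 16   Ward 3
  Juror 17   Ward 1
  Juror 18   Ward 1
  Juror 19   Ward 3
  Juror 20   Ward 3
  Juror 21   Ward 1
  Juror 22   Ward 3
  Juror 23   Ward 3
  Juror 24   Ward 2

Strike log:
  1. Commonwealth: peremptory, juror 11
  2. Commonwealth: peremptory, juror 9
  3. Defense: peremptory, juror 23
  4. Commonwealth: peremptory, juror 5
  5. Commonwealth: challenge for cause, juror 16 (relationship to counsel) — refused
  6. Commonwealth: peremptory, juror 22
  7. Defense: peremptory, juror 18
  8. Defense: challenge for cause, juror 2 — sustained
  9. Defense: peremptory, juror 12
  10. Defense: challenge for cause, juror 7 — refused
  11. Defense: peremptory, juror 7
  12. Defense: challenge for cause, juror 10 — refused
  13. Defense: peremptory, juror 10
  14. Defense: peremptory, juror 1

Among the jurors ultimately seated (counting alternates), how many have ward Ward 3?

5

Removed: #1, #2, #5, #7, #9, #10, #11, #12, #18, #22, #23.
Seated (11 incl. alternates): #3, #4, #6, #8, #13, #14, #15, #16, #17, #19, #20.
Of those, in Ward 3: #8, #15, #16, #19, #20 → 5.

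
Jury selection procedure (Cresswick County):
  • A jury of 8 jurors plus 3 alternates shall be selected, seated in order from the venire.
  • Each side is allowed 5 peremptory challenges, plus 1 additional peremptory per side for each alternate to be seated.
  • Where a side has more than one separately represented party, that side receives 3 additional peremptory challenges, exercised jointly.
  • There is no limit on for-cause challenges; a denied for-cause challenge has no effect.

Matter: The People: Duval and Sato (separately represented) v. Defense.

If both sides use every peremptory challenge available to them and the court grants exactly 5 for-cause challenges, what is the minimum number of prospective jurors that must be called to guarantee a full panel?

Seats to fill: 8 + 3 alternates = 11.
Peremptories — The People: 5 + 1×3 + 3 = 11; Defense: 5 + 1×3 = 8; total 19.
For-cause removals: 5.
Minimum venire: 11 + 19 + 5 = 35.

35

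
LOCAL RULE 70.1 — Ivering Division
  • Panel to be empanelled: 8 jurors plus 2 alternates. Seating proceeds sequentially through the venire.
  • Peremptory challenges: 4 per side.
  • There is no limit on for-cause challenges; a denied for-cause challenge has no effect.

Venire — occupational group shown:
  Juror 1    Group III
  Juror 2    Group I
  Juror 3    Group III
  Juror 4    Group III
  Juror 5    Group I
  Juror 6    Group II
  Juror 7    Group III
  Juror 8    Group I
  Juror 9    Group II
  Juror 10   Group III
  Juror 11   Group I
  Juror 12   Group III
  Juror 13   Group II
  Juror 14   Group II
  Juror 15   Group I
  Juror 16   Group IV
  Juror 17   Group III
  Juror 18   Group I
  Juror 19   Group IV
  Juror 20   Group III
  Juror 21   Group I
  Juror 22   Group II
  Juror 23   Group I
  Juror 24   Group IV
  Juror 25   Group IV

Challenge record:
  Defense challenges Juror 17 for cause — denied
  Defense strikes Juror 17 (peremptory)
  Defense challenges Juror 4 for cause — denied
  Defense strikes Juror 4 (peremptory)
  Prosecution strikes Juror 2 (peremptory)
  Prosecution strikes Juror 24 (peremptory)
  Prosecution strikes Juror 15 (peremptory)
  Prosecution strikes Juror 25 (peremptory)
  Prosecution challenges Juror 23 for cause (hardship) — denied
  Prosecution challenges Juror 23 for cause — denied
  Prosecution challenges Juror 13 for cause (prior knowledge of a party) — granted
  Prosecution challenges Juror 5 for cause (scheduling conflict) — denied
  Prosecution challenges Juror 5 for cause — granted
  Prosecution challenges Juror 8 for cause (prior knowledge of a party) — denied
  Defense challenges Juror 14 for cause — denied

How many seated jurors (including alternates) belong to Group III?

Removed: #2, #4, #5, #13, #15, #17, #24, #25.
Seated (10 incl. alternates): #1, #3, #6, #7, #8, #9, #10, #11, #12, #14.
Of those, in Group III: #1, #3, #7, #10, #12 → 5.

5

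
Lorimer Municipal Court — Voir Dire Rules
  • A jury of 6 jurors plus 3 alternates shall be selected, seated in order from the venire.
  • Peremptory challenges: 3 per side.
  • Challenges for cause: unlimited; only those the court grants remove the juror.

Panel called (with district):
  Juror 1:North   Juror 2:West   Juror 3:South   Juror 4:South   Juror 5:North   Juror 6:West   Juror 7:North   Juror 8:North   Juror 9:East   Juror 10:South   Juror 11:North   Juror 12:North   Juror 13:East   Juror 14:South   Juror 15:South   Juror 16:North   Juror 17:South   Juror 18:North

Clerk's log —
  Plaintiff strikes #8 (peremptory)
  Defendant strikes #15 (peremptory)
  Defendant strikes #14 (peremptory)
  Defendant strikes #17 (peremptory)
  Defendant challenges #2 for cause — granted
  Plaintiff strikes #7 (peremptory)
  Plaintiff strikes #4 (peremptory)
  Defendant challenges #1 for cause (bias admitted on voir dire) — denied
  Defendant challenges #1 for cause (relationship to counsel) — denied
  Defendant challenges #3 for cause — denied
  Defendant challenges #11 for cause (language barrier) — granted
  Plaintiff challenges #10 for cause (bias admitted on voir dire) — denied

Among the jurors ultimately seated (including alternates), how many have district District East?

2

Removed: #2, #4, #7, #8, #11, #14, #15, #17.
Seated (9 incl. alternates): #1, #3, #5, #6, #9, #10, #12, #13, #16.
Of those, in District East: #9, #13 → 2.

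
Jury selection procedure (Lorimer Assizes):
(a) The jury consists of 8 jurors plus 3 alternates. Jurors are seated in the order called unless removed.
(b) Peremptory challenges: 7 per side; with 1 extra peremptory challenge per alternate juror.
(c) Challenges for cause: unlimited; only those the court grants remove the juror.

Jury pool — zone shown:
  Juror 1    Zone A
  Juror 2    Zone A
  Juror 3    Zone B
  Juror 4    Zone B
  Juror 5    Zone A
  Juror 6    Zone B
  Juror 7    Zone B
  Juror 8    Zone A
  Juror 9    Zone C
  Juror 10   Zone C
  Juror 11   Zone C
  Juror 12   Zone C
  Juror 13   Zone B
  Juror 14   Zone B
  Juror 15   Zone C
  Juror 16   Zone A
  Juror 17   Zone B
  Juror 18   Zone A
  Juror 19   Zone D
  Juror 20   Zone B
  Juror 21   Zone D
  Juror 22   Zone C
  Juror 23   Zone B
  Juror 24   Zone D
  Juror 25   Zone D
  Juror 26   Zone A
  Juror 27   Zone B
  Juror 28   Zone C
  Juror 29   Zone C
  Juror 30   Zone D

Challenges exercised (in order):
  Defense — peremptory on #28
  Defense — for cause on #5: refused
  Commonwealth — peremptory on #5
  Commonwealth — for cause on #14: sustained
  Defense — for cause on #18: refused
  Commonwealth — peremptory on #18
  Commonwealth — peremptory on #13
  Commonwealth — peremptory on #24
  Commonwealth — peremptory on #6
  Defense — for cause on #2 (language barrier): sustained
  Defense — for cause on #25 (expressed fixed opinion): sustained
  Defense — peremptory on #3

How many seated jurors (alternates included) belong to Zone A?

Removed: #2, #3, #5, #6, #13, #14, #18, #24, #25, #28.
Seated (11 incl. alternates): #1, #4, #7, #8, #9, #10, #11, #12, #15, #16, #17.
Of those, in Zone A: #1, #8, #16 → 3.

3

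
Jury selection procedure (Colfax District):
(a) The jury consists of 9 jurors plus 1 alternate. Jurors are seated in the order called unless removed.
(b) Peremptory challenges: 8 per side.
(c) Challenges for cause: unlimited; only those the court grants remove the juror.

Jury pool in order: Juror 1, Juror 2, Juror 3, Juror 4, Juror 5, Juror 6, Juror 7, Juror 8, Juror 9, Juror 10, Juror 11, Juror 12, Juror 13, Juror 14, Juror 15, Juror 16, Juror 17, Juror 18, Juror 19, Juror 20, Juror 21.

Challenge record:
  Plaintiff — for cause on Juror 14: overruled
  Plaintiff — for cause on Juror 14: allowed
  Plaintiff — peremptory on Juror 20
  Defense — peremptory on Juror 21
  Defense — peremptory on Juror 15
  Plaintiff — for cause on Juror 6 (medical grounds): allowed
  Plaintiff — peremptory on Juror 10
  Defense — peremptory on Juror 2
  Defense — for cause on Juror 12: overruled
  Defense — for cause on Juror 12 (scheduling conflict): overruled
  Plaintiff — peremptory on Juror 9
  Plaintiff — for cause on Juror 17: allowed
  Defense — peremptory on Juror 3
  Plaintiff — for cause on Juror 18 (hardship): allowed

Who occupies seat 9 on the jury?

Removed: #2, #3, #6, #9, #10, #14, #15, #17, #18, #20, #21. (#12 stays — for-cause denied.)
Seating in order: seats 1–9 → #1, #4, #5, #7, #8, #11, #12, #13, #16; alternates → #19.
So seat 9 is #16.

16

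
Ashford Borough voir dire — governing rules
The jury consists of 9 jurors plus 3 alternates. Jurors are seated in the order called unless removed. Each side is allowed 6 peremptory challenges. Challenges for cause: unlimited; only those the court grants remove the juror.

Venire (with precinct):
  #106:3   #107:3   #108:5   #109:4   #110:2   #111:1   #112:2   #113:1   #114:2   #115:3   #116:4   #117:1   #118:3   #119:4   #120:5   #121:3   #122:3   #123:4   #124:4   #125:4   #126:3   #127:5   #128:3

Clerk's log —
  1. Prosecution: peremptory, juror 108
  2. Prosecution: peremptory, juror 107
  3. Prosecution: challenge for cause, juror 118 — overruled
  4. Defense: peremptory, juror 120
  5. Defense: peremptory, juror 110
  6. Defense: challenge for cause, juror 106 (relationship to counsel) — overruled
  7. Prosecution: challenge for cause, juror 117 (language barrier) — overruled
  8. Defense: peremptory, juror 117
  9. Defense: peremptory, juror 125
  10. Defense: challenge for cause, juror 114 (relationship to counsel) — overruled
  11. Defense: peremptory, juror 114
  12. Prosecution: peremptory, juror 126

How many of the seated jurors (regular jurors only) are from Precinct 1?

Removed: #107, #108, #110, #114, #117, #120, #125, #126.
Seated jurors 1–9: #106, #109, #111, #112, #113, #115, #116, #118, #119 (alternates #121, #122, #123 not counted).
Of those, in Precinct 1: #111, #113 → 2.

2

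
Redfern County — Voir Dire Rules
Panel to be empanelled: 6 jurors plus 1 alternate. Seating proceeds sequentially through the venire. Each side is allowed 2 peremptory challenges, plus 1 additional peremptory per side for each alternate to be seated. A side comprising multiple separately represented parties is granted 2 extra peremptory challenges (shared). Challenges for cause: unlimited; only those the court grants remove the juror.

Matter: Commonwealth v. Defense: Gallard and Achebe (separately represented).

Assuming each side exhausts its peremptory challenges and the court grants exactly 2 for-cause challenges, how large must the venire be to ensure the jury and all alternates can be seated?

17

Seats to fill: 6 + 1 alternates = 7.
Peremptories — Commonwealth: 2 + 1×1 = 3; Defense: 2 + 1×1 + 2 = 5; total 8.
For-cause removals: 2.
Minimum venire: 7 + 8 + 2 = 17.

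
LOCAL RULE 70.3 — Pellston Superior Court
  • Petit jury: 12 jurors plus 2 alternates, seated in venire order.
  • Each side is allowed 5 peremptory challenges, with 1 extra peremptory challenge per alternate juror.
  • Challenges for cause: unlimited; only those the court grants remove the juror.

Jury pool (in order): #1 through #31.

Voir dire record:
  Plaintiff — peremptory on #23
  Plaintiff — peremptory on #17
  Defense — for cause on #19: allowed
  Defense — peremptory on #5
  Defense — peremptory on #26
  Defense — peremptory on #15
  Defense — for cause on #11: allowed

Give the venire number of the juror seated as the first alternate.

Removed: #5, #11, #15, #17, #19, #23, #26.
Seating in order: seats 1–12 → #1, #2, #3, #4, #6, #7, #8, #9, #10, #12, #13, #14; alternates → #16, #18.
So alternate 1 is #16.

16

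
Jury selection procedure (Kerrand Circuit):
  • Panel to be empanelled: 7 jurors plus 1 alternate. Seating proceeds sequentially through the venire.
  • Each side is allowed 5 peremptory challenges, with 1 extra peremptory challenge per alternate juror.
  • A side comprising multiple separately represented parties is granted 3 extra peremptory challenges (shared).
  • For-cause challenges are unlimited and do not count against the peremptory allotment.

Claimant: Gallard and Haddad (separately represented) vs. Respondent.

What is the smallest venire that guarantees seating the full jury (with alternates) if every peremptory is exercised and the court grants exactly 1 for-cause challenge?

24

Seats to fill: 7 + 1 alternates = 8.
Peremptories — Claimant: 5 + 1×1 + 3 = 9; Respondent: 5 + 1×1 = 6; total 15.
For-cause removals: 1.
Minimum venire: 8 + 15 + 1 = 24.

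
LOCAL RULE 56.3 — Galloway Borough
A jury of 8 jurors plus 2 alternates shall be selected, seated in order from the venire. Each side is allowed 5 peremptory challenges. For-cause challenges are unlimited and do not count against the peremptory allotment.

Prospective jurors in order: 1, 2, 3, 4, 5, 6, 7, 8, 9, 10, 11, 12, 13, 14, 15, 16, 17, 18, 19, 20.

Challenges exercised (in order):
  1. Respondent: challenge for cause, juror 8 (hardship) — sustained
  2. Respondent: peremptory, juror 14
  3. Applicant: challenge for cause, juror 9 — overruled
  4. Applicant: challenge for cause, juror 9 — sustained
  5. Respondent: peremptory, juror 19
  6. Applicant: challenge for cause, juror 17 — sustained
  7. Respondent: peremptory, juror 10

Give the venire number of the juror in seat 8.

Removed: #8, #9, #10, #14, #17, #19.
Filling seats in venire order through position 8: #1, #2, #3, #4, #5, #6, #7, #11.
So seat 8 is #11.

11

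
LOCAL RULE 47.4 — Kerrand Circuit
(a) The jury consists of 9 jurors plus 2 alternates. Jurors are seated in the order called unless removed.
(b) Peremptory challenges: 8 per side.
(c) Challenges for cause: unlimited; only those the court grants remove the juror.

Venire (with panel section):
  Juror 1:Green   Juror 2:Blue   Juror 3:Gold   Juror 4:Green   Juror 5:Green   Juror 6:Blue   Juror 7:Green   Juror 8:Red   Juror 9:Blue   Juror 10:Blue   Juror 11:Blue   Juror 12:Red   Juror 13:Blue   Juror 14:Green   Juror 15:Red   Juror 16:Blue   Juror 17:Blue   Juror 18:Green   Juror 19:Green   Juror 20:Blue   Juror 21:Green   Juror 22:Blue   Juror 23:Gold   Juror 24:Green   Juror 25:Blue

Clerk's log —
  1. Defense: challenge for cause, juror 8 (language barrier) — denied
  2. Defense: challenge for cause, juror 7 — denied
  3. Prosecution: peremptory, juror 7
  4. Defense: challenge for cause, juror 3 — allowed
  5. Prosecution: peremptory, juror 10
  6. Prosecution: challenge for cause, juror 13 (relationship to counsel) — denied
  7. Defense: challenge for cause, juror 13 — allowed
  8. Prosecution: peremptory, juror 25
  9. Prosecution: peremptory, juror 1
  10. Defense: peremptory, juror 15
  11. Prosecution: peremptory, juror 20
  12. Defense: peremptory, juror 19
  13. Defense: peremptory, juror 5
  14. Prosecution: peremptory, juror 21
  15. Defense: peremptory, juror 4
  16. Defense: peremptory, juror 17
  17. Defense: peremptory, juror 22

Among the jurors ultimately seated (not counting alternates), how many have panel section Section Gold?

0

Removed: #1, #3, #4, #5, #7, #10, #13, #15, #17, #19, #20, #21, #22, #25.
Seated jurors 1–9: #2, #6, #8, #9, #11, #12, #14, #16, #18 (alternates #23, #24 not counted).
None of those are in Section Gold → 0.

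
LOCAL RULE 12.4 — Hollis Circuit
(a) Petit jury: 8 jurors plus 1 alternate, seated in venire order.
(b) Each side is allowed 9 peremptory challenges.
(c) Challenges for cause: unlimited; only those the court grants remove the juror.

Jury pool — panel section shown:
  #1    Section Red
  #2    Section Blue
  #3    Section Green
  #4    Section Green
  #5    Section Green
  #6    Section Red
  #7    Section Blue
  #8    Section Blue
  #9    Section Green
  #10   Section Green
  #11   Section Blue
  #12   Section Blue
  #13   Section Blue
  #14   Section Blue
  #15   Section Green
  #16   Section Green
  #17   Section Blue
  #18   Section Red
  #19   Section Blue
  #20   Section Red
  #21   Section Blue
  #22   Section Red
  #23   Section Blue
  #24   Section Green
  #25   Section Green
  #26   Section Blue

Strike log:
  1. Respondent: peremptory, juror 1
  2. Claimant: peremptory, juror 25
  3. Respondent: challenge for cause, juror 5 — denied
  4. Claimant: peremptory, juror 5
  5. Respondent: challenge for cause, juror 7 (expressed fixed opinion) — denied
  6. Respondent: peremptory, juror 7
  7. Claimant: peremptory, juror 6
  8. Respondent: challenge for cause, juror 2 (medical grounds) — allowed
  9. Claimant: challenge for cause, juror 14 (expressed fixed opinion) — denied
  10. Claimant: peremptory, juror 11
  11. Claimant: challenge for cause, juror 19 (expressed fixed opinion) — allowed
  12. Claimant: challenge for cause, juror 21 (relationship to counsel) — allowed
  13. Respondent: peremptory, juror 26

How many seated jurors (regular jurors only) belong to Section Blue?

4

Removed: #1, #2, #5, #6, #7, #11, #19, #21, #25, #26.
Seated jurors 1–8: #3, #4, #8, #9, #10, #12, #13, #14 (alternates #15 not counted).
Of those, in Section Blue: #8, #12, #13, #14 → 4.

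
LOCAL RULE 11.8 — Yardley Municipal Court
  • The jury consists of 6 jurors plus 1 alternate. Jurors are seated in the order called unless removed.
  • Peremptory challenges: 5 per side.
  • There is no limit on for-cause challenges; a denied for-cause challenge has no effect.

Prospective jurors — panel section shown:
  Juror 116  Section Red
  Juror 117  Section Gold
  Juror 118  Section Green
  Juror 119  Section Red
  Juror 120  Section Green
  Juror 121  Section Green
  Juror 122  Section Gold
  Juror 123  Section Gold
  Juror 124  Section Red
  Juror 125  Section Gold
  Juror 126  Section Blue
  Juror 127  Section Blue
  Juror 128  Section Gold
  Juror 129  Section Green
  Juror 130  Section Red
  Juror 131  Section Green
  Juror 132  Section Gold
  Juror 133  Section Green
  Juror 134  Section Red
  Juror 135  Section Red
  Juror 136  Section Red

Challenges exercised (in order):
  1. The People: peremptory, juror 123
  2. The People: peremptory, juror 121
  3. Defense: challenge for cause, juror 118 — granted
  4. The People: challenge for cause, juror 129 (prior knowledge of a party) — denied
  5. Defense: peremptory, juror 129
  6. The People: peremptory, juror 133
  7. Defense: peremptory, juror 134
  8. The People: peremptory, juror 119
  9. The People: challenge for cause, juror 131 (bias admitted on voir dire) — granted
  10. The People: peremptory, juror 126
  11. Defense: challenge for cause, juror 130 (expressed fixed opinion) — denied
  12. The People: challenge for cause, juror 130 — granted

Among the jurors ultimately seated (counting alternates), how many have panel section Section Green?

Removed: #118, #119, #121, #123, #126, #129, #130, #131, #133, #134.
Seated (7 incl. alternates): #116, #117, #120, #122, #124, #125, #127.
Of those, in Section Green: #120 → 1.

1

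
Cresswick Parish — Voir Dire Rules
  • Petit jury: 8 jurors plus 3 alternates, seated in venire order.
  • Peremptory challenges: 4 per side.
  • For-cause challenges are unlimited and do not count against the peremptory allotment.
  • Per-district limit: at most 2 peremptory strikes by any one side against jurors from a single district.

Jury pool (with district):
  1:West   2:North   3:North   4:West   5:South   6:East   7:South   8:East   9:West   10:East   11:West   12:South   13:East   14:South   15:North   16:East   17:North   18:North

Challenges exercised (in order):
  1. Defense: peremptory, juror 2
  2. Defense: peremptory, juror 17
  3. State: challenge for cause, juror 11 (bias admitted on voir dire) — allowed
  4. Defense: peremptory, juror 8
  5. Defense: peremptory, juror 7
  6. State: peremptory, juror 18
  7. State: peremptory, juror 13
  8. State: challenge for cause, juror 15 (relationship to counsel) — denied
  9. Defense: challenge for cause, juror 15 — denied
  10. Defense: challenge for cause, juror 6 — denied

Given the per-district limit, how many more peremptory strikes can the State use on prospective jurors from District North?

State peremptories so far: #18, #13 — 2 of 4 used, 2 left overall.
Against District North: #18 — 1 used; per-district cap 2 leaves 1.
Binding limit: min(2, 1) = 1.

1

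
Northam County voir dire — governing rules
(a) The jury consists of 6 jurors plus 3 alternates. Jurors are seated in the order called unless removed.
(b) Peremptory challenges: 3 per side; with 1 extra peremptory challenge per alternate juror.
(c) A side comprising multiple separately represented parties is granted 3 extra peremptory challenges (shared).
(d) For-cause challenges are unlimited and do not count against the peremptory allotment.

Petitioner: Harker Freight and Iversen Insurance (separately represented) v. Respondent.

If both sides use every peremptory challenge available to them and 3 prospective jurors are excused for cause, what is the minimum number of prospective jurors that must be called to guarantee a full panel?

27

Seats to fill: 6 + 3 alternates = 9.
Peremptories — Petitioner: 3 + 1×3 + 3 = 9; Respondent: 3 + 1×3 = 6; total 15.
For-cause removals: 3.
Minimum venire: 9 + 15 + 3 = 27.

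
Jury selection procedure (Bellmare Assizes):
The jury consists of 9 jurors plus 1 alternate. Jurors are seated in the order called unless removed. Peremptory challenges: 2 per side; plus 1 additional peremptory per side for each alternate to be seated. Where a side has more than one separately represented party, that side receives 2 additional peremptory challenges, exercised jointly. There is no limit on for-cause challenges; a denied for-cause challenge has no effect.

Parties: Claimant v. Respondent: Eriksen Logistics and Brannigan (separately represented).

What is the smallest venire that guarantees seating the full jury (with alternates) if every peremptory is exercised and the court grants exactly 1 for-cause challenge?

Seats to fill: 9 + 1 alternates = 10.
Peremptories — Claimant: 2 + 1×1 = 3; Respondent: 2 + 1×1 + 2 = 5; total 8.
For-cause removals: 1.
Minimum venire: 10 + 8 + 1 = 19.

19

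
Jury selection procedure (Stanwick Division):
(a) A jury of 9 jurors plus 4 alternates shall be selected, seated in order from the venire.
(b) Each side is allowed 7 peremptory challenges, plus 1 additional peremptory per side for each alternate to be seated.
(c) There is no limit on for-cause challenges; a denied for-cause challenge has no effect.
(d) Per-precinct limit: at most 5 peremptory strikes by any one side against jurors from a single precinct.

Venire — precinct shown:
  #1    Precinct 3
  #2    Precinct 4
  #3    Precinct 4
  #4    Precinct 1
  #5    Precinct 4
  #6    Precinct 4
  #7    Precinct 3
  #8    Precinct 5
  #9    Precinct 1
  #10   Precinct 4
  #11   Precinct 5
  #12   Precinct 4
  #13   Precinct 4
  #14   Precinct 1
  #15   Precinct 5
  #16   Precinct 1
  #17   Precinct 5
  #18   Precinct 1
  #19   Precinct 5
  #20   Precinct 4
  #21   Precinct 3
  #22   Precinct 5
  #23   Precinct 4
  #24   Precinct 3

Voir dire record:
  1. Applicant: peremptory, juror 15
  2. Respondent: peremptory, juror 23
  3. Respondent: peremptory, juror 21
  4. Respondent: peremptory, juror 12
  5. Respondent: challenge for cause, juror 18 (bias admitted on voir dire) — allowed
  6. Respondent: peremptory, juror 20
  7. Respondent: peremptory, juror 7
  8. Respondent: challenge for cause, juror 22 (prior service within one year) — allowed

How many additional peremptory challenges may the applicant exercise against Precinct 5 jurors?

Applicant peremptories so far: #15 — 1 of 11 used, 10 left overall.
Against Precinct 5: #15 — 1 used; per-precinct cap 5 leaves 4.
Binding limit: min(10, 4) = 4.

4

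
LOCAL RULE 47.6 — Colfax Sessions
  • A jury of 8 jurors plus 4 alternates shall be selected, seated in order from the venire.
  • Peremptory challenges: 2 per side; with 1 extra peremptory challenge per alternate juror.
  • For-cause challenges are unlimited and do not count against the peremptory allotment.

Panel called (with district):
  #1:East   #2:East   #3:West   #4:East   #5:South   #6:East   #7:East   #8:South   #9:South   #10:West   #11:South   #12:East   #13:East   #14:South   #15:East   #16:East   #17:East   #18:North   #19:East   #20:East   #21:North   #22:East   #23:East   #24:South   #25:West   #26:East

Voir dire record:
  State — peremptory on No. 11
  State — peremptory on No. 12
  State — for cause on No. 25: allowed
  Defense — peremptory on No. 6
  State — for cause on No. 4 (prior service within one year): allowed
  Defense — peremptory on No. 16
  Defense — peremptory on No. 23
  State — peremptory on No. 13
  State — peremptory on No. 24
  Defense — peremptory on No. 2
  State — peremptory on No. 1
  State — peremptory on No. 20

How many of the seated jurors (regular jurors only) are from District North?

Removed: #1, #2, #4, #6, #11, #12, #13, #16, #20, #23, #24, #25.
Seated jurors 1–8: #3, #5, #7, #8, #9, #10, #14, #15 (alternates #17, #18, #19, #21 not counted).
None of those are in District North → 0.

0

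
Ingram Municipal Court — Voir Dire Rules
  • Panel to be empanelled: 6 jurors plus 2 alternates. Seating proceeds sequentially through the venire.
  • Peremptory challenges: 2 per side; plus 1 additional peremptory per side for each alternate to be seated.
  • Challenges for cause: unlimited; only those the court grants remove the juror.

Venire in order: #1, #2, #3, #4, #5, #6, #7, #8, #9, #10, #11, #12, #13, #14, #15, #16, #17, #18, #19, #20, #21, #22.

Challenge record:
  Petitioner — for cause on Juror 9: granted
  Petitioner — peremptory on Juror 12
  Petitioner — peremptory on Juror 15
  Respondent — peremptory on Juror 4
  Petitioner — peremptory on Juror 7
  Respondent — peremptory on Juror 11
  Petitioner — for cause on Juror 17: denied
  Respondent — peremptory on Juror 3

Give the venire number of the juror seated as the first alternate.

13

Removed: #3, #4, #7, #9, #11, #12, #15. (#17 stays — for-cause denied.)
Filling seats in venire order through position 7: #1, #2, #5, #6, #8, #10, #13.
So alternate 1 is #13.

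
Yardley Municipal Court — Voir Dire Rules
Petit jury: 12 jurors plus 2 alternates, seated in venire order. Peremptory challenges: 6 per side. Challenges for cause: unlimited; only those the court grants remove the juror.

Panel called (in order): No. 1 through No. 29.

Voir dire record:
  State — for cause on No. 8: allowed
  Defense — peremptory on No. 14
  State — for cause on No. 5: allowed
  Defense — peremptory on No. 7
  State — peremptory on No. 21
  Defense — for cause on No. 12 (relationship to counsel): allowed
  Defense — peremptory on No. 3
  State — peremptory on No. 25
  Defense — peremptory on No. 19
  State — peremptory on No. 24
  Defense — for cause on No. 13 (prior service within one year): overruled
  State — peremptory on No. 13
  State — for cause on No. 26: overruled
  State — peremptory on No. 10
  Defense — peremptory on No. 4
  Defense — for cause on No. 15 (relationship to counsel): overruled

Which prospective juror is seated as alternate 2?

Removed: #3, #4, #5, #7, #8, #10, #12, #13, #14, #19, #21, #24, #25. (#15, #26 stay — for-cause denied.)
Seating in order: seats 1–12 → #1, #2, #6, #9, #11, #15, #16, #17, #18, #20, #22, #23; alternates → #26, #27.
So alternate 2 is #27.

27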